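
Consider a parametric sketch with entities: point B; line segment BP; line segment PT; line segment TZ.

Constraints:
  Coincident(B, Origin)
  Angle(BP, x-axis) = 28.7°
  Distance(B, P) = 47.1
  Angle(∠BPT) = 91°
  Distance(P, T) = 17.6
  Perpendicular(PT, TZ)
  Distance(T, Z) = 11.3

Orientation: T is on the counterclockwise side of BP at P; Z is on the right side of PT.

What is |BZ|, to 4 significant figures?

61.23

B is at the origin; BP runs at 28.7° with length 47.1, so P = 47.1·(cos 28.7°, sin 28.7°) = (41.31, 22.62). ∠BPT = 91.0°, so PT runs at 28.7° + (180° − 91.0°) = 117.7° from the x-axis; with |PT| = 17.6, T = P + 17.6·(cos 117.7°, sin 117.7°) = (33.13, 38.20). The perpendicularity gives TZ at right angles to PT; with |TZ| = 11.3 on the right of PT, Z = T + 11.3·(0.8854, 0.4648) = (43.14, 43.45). Then |BZ| = |Z − B| = 61.23.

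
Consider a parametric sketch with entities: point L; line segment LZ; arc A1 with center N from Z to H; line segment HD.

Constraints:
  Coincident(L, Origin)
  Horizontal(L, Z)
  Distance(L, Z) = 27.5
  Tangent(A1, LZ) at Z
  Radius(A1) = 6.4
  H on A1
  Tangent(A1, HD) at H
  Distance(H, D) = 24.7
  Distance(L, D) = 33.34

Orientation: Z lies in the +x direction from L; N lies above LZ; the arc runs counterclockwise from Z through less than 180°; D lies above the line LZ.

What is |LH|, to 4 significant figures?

34.02

Checks: L.y = 0.00, Z.y = 0.00 ✓; |LZ| = 27.50 ✓; |NH| = 6.400 ✓; ∠(NH, HD) = 90.00° ✓; |HD| = 24.70 ✓; |LD| = 33.34 ✓.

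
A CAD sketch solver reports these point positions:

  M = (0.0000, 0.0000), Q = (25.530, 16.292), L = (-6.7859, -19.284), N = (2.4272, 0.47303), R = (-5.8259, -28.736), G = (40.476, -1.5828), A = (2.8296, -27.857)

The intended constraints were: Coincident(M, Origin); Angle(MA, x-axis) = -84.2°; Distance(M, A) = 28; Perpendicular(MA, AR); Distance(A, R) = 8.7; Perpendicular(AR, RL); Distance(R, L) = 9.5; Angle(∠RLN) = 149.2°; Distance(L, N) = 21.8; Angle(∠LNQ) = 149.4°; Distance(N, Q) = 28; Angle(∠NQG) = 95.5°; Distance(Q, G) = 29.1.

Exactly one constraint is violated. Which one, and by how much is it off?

Distance(Q, G) = 29.1 — off by 5.80.

M = (0.00, 0.00) ✓; MA at -84.20° ✓; |MA| = 28.00 ✓; ∠(MA, AR) = 90.00° ✓; |AR| = 8.700 ✓; ∠(AR, RL) = 90.00° ✓; |RL| = 9.501 ✓; ∠RLN = 149.2° ✓; |LN| = 21.80 ✓; ∠LNQ = 149.4° ✓; |NQ| = 28.00 ✓; ∠NQG = 95.50° ✓; |QG| = 23.30 ✗.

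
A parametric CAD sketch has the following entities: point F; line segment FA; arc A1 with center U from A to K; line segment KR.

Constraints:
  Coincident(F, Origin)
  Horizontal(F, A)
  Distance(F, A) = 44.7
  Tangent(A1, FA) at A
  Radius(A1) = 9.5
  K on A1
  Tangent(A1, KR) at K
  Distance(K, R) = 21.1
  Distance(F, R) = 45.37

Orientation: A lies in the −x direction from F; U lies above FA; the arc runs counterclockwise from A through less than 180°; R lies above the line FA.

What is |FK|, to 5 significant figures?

36.337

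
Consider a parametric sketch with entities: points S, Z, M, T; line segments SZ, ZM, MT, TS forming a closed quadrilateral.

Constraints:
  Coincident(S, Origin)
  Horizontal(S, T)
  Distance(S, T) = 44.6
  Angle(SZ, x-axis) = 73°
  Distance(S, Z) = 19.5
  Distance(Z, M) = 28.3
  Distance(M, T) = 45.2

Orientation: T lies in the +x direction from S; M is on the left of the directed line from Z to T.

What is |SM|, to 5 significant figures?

46.850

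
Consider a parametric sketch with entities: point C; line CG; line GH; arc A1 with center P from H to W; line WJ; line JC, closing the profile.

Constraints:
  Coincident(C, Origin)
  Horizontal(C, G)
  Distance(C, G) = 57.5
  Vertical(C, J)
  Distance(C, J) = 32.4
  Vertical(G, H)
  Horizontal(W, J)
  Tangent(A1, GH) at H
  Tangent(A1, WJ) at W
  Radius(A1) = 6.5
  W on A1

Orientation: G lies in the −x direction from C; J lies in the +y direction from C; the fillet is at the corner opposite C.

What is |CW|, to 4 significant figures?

60.42

The virtual corner opposite C is at (-57.50, 32.40). A1 meets GH tangentially, so PH is at right angles to GH and A1 meets WJ tangentially, so PW is at right angles to WJ, with radius 6.5, so the center P sits 6.5 in from both sides at P = (-51.00, 25.90). That places the tangent points at H = (-57.50, 25.90) on GH and W = (-51.00, 32.40) on WJ. Then |CW| = |W − C| = 60.42.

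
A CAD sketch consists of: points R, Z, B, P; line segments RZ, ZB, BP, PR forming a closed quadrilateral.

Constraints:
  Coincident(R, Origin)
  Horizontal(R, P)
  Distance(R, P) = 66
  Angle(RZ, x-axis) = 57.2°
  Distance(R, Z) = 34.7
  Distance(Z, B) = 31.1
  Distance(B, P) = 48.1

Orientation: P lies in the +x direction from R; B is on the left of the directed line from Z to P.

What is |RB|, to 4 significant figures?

63.70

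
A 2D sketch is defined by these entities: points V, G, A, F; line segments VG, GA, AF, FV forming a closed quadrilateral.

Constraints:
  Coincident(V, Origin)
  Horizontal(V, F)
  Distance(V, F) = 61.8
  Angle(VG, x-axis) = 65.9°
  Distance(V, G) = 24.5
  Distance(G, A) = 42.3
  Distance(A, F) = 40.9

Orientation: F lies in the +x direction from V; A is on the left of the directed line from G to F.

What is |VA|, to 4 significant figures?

62.50

Checks: VG at 65.90° ✓; |GA| = 42.30 ✓; |AF| = 40.90 ✓.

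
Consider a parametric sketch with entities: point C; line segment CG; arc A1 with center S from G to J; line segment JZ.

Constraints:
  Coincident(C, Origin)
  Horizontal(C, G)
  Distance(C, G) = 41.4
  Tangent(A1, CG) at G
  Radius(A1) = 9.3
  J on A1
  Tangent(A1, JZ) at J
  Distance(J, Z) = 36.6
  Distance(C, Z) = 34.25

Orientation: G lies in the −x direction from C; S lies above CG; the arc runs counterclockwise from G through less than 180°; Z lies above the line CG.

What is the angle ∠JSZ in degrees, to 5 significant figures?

75.743°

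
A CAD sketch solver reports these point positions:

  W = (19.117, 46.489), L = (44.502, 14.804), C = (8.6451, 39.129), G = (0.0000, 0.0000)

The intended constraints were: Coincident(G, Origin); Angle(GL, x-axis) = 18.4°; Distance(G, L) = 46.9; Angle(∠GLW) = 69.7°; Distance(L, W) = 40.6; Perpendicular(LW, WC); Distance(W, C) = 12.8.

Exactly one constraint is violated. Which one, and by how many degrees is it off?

Perpendicular(LW, WC) — off by 3.60°.

G = (0.00, 0.00) ✓; GL at 18.40° ✓; |GL| = 46.90 ✓; ∠GLW = 69.70° ✓; |LW| = 40.60 ✓; ∠(LW, WC) = 86.40° ✗; |WC| = 12.80 ✓.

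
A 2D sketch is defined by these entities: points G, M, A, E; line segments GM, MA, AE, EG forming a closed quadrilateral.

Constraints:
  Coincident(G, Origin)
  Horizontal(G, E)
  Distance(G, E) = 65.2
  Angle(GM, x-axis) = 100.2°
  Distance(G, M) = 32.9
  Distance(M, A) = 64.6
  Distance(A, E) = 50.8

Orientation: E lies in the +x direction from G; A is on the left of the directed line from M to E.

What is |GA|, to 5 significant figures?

75.324

Checks: GM at 100.2° ✓; |MA| = 64.60 ✓; |AE| = 50.80 ✓.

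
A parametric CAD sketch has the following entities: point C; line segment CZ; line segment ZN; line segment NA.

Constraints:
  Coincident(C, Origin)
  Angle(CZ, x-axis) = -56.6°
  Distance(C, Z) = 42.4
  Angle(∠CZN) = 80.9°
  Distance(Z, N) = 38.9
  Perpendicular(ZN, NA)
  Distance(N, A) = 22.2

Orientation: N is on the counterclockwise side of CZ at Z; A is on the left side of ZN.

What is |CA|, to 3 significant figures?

37.7

C is at the origin; CZ runs at -56.6° with length 42.4, so Z = 42.4·(cos -56.6°, sin -56.6°) = (23.3, -35.4). ∠CZN = 80.9°, so ZN runs at -56.6° + (180° − 80.9°) = 42.5° from the x-axis; with |ZN| = 38.9, N = Z + 38.9·(cos 42.5°, sin 42.5°) = (52.0, -9.12). The perpendicularity gives NA at right angles to ZN; with |NA| = 22.2 on the left of ZN, A = N + 22.2·(-0.676, 0.737) = (37.0, 7.25). Then |CA| = |A − C| = 37.7.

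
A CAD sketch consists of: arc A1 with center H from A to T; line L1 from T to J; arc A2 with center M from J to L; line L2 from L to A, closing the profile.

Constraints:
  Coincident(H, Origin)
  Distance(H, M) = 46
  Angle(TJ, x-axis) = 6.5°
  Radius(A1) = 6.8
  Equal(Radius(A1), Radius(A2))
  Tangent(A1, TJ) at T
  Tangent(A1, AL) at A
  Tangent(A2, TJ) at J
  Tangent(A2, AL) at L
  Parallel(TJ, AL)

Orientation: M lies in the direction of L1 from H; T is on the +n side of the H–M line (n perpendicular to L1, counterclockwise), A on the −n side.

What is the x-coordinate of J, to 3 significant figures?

44.9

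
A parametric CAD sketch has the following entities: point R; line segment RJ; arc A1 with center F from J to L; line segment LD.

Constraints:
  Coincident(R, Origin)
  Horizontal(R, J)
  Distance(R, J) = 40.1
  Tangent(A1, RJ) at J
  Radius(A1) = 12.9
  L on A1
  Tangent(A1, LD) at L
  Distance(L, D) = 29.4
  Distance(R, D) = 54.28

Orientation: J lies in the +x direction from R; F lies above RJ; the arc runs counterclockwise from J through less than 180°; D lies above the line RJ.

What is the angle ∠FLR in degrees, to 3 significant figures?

15.9°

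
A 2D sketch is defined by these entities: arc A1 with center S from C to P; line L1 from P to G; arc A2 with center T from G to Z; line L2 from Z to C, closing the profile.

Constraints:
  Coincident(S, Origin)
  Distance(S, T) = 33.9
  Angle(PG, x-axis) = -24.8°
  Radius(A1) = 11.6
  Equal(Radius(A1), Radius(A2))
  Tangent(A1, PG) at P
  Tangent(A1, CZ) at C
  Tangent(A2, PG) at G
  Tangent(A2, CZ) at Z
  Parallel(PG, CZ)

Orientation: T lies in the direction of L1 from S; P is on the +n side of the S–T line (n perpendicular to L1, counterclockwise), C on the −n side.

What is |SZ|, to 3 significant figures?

35.8

The slot axis is L1's direction at -24.8°, so u = (cos -24.8°, sin -24.8°) = (0.908, -0.419) and n = (−sin -24.8°, cos -24.8°) = (0.419, 0.908). S is at the origin and T lies 33.9 along u from S, so T = 33.9·u = (30.8, -14.2). Tangency of A1 to both parallel lines with radius 11.6 puts P and C at S ± 11.6·n: P = (4.87, 10.5), C = (-4.87, -10.5). Equal radii place G and Z the same way about T: G = T + 11.6·n = (35.6, -3.69), Z = T − 11.6·n = (25.9, -24.7). Then |SZ| = |Z − S| = 35.8.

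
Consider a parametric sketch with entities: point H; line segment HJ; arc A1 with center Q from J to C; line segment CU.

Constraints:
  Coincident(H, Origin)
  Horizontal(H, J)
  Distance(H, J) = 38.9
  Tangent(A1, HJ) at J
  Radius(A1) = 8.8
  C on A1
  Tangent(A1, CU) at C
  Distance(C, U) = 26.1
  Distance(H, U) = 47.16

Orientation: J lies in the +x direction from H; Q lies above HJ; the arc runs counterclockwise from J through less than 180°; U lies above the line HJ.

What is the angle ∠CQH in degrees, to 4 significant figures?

158.1°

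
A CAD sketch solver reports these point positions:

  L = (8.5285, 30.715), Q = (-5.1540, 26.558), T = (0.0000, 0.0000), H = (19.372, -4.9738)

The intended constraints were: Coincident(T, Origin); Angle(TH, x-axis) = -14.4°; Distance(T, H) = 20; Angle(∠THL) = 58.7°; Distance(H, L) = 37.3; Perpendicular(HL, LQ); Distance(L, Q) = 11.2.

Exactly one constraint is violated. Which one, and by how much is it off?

Distance(L, Q) = 11.2 — off by 3.10.

T = (0.00, 0.00) ✓; TH at -14.40° ✓; |TH| = 20.00 ✓; ∠THL = 58.70° ✓; |HL| = 37.30 ✓; ∠(HL, LQ) = 90.00° ✓; |LQ| = 14.30 ✗.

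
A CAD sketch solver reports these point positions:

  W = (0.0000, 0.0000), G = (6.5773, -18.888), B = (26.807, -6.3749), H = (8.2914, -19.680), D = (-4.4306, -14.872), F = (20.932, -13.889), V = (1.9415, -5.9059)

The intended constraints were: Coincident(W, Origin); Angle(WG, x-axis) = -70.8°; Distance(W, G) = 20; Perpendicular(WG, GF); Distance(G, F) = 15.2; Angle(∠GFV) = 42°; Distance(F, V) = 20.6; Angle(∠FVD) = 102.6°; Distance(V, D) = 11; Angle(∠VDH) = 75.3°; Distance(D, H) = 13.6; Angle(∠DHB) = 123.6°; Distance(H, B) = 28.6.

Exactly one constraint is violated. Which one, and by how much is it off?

Distance(H, B) = 28.6 — off by 5.80.

W = (0.00, 0.00) ✓; WG at -70.80° ✓; |WG| = 20.00 ✓; ∠(WG, GF) = 90.00° ✓; |GF| = 15.20 ✓; ∠GFV = 42.00° ✓; |FV| = 20.60 ✓; ∠FVD = 102.6° ✓; |VD| = 11.00 ✓; ∠VDH = 75.30° ✓; |DH| = 13.60 ✓; ∠DHB = 123.6° ✓; |HB| = 22.80 ✗.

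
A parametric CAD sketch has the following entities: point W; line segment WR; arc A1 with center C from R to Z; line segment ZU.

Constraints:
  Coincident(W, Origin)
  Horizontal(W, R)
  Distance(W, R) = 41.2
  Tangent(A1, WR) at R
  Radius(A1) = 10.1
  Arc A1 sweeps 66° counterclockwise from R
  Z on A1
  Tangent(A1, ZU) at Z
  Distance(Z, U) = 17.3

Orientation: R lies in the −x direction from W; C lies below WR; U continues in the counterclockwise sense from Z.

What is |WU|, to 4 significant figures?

61.46

W is at the origin; WR is horizontal with |WR| = 41.2 and R on the −x side, so R = (-41.20, 0.000). The tangent condition forces CR to be normal to WR, so C = R + (0, -10.1) = (-41.20, -10.10). On A1, R sits at bearing 90° from C; a 66° counterclockwise sweep puts Z at bearing 156°, so Z = C + 10.1·(cos 156°, sin 156°) = (-50.43, -5.992). Tangency of A1 to ZU means the radius CZ is perpendicular to ZU, so ZU runs along (−sin 156°, cos 156°); with |ZU| = 17.3, U = (-57.46, -21.80). Then |WU| = |U − W| = 61.46.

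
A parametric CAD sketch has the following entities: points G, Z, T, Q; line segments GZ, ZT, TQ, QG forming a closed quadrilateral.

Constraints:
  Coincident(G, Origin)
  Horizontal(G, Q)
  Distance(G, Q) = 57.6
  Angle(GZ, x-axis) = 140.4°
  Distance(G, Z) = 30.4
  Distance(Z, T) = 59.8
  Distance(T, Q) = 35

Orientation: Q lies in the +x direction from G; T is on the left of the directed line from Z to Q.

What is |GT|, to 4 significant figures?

45.12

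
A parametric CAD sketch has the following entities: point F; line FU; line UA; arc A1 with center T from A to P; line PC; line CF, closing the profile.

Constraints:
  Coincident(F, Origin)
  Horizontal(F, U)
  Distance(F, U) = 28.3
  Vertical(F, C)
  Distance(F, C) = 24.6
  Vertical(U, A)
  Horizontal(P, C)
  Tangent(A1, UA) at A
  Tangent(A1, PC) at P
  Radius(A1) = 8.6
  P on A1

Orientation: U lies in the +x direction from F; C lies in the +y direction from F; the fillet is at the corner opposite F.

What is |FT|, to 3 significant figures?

25.4

F is at the origin; FU is horizontal with |FU| = 28.3 and U on the +x side, so U = (28.3, 0.00). FC is vertical with |FC| = 24.6 and C on the +y side, so C = (0.00, 24.6). The virtual corner opposite F is at (28.3, 24.6). A1 meets UA tangentially, so TA is at right angles to UA and A1 meets PC tangentially, so TP is at right angles to PC, with radius 8.6, so the center T sits 8.6 in from both sides at T = (19.7, 16.0). Then |FT| = |T − F| = 25.4.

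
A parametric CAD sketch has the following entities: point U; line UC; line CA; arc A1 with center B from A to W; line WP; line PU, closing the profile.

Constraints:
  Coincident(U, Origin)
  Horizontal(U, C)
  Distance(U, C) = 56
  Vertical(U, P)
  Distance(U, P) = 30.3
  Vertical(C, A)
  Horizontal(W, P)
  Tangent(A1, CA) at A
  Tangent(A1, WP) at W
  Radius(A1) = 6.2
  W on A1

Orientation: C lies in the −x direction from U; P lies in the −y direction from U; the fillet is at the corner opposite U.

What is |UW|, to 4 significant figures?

58.29

The virtual corner opposite U is at (-56.00, -30.30). Since A1 is tangent to CA there, BA ⟂ CA and the tangent condition forces BW to be normal to WP, with radius 6.2, so the center B sits 6.2 in from both sides at B = (-49.80, -24.10). That places the tangent points at A = (-56.00, -24.10) on CA and W = (-49.80, -30.30) on WP. Then |UW| = |W − U| = 58.29.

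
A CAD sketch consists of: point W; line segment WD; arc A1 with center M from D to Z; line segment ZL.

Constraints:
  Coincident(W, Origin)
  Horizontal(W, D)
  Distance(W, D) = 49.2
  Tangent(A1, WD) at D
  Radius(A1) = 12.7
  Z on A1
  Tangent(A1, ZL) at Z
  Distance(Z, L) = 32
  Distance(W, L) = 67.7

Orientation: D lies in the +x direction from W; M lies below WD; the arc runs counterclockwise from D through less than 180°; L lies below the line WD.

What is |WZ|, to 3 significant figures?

41.1

Checks: |MZ| = 12.70 ✓; ∠(MZ, ZL) = 90.00° ✓; |ZL| = 32.00 ✓; |WL| = 67.70 ✓.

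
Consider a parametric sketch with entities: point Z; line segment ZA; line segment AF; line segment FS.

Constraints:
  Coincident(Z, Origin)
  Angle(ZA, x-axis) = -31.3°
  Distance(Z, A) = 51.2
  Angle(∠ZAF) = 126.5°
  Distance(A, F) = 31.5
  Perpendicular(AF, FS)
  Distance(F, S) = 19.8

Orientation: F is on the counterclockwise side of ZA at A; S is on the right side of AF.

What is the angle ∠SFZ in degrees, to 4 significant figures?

123.6°

Z is at the origin; ZA runs at -31.3° with length 51.2, so A = 51.2·(cos -31.3°, sin -31.3°) = (43.75, -26.60). ∠ZAF = 126.5°, so AF runs at -31.3° + (180° − 126.5°) = 22.20° from the x-axis; with |AF| = 31.5, F = A + 31.5·(cos 22.20°, sin 22.20°) = (72.91, -14.70). The perpendicularity gives FS at right angles to AF; with |FS| = 19.8 on the right of AF, S = F + 19.8·(0.3778, -0.9259) = (80.39, -33.03). Then cos ∠SFZ = FS·FZ / (|FS||FZ|), giving 123.6°.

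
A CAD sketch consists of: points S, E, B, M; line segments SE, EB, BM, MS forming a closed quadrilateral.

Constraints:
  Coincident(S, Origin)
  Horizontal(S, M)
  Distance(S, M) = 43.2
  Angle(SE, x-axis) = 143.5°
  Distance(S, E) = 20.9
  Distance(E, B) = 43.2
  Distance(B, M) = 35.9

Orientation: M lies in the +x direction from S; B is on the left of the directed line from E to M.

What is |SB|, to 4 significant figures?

37.38

Checks: |EB| = 43.20 ✓; |BM| = 35.90 ✓.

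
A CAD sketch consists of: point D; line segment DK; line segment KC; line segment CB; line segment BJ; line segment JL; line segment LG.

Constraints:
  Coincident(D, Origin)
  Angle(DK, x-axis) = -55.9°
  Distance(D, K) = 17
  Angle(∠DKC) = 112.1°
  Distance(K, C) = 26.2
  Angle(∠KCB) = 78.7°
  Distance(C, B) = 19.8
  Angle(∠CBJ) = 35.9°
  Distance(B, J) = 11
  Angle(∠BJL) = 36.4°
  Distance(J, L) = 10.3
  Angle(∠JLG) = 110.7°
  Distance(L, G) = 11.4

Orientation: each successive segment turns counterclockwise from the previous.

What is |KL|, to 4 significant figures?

30.38

∠CBJ = 35.9° gives BJ at -102.6° from the x-axis; with |BJ| = 11.0, J = (24.93, -1.180). ∠BJL = 36.4° gives JL at 41.00° from the x-axis; with |JL| = 10.3, L = (32.70, 5.578). Then |KL| = |L − K| = 30.38.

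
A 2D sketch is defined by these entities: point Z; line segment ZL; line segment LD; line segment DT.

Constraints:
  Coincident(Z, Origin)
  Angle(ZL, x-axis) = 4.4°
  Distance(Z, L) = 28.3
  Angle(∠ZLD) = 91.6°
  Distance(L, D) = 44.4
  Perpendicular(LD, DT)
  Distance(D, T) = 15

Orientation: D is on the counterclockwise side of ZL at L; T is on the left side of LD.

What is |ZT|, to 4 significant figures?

47.10

Z is at the origin; ZL runs at 4.4° with length 28.3, so L = 28.3·(cos 4.4°, sin 4.4°) = (28.22, 2.171). ∠ZLD = 91.6°, so LD runs at 4.4° + (180° − 91.6°) = 92.80° from the x-axis; with |LD| = 44.4, D = L + 44.4·(cos 92.80°, sin 92.80°) = (26.05, 46.52). LD is perpendicular to DT; with |DT| = 15.0 on the left of LD, T = D + 15.0·(-0.9988, -0.04885) = (11.07, 45.79). Then |ZT| = |T − Z| = 47.10.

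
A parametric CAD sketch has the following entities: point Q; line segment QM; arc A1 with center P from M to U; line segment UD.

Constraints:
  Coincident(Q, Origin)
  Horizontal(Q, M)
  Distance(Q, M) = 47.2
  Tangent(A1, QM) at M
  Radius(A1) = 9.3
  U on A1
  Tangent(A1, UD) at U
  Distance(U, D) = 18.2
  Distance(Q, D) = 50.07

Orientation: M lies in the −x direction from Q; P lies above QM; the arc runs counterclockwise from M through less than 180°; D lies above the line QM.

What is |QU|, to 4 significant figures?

39.53

Q is at the origin; QM is horizontal with |QM| = 47.2 and M on the −x side, so M = (-47.20, 0.000). A1 meets QM tangentially, so PM is at right angles to QM, so P = M + (0, 9.3) = (-47.20, 9.300). Since PU ⟂ UD (tangency), |PD| = √(9.3² + 18.2²) = 20.44 regardless of where U sits on A1. So D lies on both circle(Q, 50.07) and circle(P, 20.44); the above-QM intersection is D = (-40.98, 28.77). U is the foot of the tangent from D: U = (-38.02, 10.81).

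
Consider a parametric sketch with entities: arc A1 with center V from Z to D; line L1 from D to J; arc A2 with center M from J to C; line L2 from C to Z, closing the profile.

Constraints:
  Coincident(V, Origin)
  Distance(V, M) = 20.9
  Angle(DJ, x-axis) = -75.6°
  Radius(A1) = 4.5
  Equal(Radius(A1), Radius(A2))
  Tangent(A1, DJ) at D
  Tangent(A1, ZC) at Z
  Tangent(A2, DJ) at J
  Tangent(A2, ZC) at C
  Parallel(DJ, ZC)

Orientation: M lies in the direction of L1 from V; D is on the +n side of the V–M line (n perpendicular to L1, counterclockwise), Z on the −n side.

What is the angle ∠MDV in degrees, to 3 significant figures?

77.8°

The slot axis is L1's direction at -75.6°, so u = (cos -75.6°, sin -75.6°) = (0.249, -0.969) and n = (−sin -75.6°, cos -75.6°) = (0.969, 0.249). V is at the origin and M lies 20.9 along u from V, so M = 20.9·u = (5.20, -20.2). Tangency of A1 to both parallel lines with radius 4.5 puts D and Z at V ± 4.5·n: D = (4.36, 1.12), Z = (-4.36, -1.12). Then cos ∠MDV = DM·DV / (|DM||DV|), giving 77.8°.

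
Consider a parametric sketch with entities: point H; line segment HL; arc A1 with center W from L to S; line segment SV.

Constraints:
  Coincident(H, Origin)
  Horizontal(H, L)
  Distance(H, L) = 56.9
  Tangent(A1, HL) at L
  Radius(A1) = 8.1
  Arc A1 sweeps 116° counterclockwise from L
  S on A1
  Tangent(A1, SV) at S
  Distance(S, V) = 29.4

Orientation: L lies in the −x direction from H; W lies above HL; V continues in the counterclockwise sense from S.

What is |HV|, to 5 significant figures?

73.191

On A1, L sits at bearing -90° from W; a 116° counterclockwise sweep puts S at bearing 26°, so S = W + 8.1·(cos 26°, sin 26°) = (-49.620, 11.651). The tangent condition forces WS to be normal to SV, so SV runs along (−sin 26°, cos 26°); with |SV| = 29.4, V = (-62.508, 38.075). Then |HV| = |V − H| = 73.191.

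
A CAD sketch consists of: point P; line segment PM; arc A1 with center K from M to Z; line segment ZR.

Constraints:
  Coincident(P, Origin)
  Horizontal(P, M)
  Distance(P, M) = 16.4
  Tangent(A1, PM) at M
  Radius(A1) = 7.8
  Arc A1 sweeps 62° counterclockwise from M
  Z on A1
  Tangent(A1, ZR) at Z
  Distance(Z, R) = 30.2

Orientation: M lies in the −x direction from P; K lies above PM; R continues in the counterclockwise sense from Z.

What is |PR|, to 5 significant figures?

31.154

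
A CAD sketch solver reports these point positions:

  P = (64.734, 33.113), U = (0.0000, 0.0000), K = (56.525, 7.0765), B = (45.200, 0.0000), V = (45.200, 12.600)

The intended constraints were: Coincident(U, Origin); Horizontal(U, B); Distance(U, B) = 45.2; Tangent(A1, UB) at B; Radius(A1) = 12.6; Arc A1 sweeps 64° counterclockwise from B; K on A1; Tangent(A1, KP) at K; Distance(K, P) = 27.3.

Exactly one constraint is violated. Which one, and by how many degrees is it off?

Tangent(A1, KP) at K — off by 8.50°.

U = (0.00, 0.00) ✓; U.y = 0.00, B.y = 0.00 ✓; |UB| = 45.20 ✓; ∠(VB, BU) = 90.00° ✓; |VB| = 12.60 ✓; bearing(V→K) − bearing(V→B) = 64.00° ✓; |VK| = 12.60 ✓; ∠(VK, KP) = 81.50° ✗; |KP| = 27.30 ✓.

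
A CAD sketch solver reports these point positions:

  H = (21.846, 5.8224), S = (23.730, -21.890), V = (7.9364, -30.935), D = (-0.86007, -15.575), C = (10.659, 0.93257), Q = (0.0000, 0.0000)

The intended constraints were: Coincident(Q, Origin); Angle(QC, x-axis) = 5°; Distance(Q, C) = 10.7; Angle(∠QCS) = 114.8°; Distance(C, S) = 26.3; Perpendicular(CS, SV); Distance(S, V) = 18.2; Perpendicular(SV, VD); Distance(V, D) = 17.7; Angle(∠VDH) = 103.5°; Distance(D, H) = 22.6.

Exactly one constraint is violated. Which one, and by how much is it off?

Distance(D, H) = 22.6 — off by 8.60.

Q = (0.00, 0.00) ✓; QC at 5.000° ✓; |QC| = 10.70 ✓; ∠QCS = 114.8° ✓; |CS| = 26.30 ✓; ∠(CS, SV) = 90.00° ✓; |SV| = 18.20 ✓; ∠(SV, VD) = 90.00° ✓; |VD| = 17.70 ✓; ∠VDH = 103.5° ✓; |DH| = 31.20 ✗.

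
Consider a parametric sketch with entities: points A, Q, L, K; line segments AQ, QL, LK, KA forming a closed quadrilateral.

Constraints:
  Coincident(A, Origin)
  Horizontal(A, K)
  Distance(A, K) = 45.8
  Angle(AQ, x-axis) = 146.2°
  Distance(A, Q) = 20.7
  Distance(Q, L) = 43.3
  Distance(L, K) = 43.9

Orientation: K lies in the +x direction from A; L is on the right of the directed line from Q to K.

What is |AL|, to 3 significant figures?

24.8

A is at the origin; AK is horizontal with |AK| = 45.8 and K in +x, so K = (45.8, 0). AQ runs at 146.2° with |AQ| = 20.7, so Q = (-17.2, 11.5). L is determined by |QL| = 43.3 and |LK| = 43.9 together: it lies at the intersection of circle(Q, 43.3) and circle(K, 43.9). With |QK| = 64.0, the foot of the radical line on QK is 31.6 from Q and the perpendicular offset is √(43.3² − 31.6²) = 29.6. Taking the right-of-QK solution: L = (8.58, -23.3).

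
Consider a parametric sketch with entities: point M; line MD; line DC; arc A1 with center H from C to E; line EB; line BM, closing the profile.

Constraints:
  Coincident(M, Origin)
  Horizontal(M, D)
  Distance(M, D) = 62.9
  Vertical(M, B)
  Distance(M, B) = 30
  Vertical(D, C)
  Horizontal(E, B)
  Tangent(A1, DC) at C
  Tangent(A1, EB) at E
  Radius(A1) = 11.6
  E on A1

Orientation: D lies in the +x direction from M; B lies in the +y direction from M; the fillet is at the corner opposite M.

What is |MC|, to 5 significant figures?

65.536

M is at the origin; M and D share the same y with |MD| = 62.9 and D on the +x side, so D = (62.900, 0.0000). M and B share the same x with |MB| = 30.0 and B on the +y side, so B = (0.0000, 30.000). The virtual corner opposite M is at (62.900, 30.000). The tangent condition forces HC to be normal to DC and the tangent condition forces HE to be normal to EB, with radius 11.6, so the center H sits 11.6 in from both sides at H = (51.300, 18.400). That places the tangent points at C = (62.900, 18.400) on DC and E = (51.300, 30.000) on EB. Then |MC| = |C − M| = 65.536.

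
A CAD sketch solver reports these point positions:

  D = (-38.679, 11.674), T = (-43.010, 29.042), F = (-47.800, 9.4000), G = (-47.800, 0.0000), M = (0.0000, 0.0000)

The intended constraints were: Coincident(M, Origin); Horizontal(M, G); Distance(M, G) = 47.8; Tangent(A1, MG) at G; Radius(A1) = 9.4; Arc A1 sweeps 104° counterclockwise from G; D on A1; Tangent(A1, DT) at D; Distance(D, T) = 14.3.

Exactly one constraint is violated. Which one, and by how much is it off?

Distance(D, T) = 14.3 — off by 3.60.

M = (0.00, 0.00) ✓; M.y = 0.00, G.y = 0.00 ✓; |MG| = 47.80 ✓; ∠(FG, GM) = 90.00° ✓; |FG| = 9.400 ✓; bearing(F→D) − bearing(F→G) = 104.0° ✓; |FD| = 9.400 ✓; ∠(FD, DT) = 90.00° ✓; |DT| = 17.90 ✗.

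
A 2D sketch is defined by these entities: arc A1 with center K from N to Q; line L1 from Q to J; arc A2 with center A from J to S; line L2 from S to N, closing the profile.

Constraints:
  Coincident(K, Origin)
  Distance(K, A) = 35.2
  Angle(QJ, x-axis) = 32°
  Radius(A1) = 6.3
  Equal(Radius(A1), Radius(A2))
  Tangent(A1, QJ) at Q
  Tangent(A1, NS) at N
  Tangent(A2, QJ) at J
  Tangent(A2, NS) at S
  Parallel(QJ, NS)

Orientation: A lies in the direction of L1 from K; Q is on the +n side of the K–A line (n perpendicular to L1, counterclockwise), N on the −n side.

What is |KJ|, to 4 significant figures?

35.76

The slot axis is L1's direction at 32.0°, so u = (cos 32.0°, sin 32.0°) = (0.8480, 0.5299) and n = (−sin 32.0°, cos 32.0°) = (-0.5299, 0.8480). K is at the origin and A lies 35.2 along u from K, so A = 35.2·u = (29.85, 18.65). Tangency of A1 to both parallel lines with radius 6.3 puts Q and N at K ± 6.3·n: Q = (-3.338, 5.343), N = (3.338, -5.343). Equal radii place J and S the same way about A: J = A + 6.3·n = (26.51, 24.00), S = A − 6.3·n = (33.19, 13.31). Then |KJ| = |J − K| = 35.76.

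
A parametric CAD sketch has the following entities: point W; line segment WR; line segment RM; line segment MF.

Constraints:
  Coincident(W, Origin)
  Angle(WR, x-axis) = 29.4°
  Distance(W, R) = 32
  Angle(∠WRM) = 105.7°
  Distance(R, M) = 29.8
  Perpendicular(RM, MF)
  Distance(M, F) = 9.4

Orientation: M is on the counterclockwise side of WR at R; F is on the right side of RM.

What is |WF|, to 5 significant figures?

55.639

W is at the origin; WR runs at 29.4° with length 32.0, so R = 32.0·(cos 29.4°, sin 29.4°) = (27.879, 15.709). ∠WRM = 105.7°, so RM runs at 29.4° + (180° − 105.7°) = 103.70° from the x-axis; with |RM| = 29.8, M = R + 29.8·(cos 103.70°, sin 103.70°) = (20.821, 44.661). RM is perpendicular to MF; with |MF| = 9.4 on the right of RM, F = M + 9.4·(0.97155, 0.23684) = (29.954, 46.887). Then |WF| = |F − W| = 55.639.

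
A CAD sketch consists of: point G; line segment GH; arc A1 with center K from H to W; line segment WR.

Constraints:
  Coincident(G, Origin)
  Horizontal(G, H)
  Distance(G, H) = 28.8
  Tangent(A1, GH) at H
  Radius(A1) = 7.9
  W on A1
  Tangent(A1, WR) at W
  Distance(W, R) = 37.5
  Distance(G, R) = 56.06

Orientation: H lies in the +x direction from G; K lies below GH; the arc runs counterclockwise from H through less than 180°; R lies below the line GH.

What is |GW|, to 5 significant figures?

23.528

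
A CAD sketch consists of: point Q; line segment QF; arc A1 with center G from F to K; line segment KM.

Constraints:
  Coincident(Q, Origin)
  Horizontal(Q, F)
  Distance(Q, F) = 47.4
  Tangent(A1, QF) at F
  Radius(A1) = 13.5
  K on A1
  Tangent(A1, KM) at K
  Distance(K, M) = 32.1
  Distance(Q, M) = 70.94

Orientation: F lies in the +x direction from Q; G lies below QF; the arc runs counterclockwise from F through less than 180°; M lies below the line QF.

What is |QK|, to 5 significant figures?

41.217

Checks: |GK| = 13.50 ✓; ∠(GK, KM) = 90.00° ✓; |KM| = 32.10 ✓; |QM| = 70.94 ✓.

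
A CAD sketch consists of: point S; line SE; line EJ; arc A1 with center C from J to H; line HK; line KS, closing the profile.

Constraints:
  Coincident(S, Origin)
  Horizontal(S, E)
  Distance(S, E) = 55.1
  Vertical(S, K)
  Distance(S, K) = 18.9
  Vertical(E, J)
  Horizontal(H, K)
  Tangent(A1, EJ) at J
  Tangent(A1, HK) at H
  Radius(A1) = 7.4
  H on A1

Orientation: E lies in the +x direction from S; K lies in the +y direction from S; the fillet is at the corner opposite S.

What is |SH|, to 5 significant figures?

51.308

The virtual corner opposite S is at (55.100, 18.900). The tangent condition forces CJ to be normal to EJ and A1 meets HK tangentially, so CH is at right angles to HK, with radius 7.4, so the center C sits 7.4 in from both sides at C = (47.700, 11.500). That places the tangent points at J = (55.100, 11.500) on EJ and H = (47.700, 18.900) on HK. Then |SH| = |H − S| = 51.308.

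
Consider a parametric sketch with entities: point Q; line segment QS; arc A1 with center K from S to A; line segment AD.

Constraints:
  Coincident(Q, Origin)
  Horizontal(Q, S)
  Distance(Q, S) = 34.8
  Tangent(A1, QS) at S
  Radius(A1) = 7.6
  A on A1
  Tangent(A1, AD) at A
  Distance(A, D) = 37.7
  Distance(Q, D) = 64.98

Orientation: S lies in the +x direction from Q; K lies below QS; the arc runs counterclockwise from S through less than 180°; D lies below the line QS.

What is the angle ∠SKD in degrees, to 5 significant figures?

159.76°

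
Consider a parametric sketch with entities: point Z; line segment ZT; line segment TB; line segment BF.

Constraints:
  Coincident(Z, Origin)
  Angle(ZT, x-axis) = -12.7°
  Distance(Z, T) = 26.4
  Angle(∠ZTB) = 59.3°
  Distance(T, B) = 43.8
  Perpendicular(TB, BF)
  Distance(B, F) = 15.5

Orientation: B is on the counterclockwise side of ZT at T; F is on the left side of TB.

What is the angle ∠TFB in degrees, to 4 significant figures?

70.51°

Z is at the origin; ZT runs at -12.7° with length 26.4, so T = 26.4·(cos -12.7°, sin -12.7°) = (25.75, -5.804). ∠ZTB = 59.3°, so TB runs at -12.7° + (180° − 59.3°) = 108.0° from the x-axis; with |TB| = 43.8, B = T + 43.8·(cos 108.0°, sin 108.0°) = (12.22, 35.85). The perpendicularity gives BF at right angles to TB; with |BF| = 15.5 on the left of TB, F = B + 15.5·(-0.9511, -0.3090) = (-2.522, 31.06). Then cos ∠TFB = FT·FB / (|FT||FB|), giving 70.51°.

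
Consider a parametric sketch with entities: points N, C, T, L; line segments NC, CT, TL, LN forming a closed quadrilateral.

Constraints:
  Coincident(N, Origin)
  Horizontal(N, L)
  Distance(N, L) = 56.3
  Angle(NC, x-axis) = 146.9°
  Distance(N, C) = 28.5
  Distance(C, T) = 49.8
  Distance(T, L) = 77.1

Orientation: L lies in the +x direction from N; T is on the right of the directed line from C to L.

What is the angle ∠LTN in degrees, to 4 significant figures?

42.64°

N is at the origin; N and L share the same y with |NL| = 56.3 and L in +x, so L = (56.3, 0). NC runs at 146.9° with |NC| = 28.5, so C = (-23.87, 15.56). T is determined by |CT| = 49.8 and |TL| = 77.1 together: it lies at the intersection of circle(C, 49.8) and circle(L, 77.1). With |CL| = 81.67, the foot of the radical line on CL is 19.63 from C and the perpendicular offset is √(49.8² − 19.63²) = 45.77. Taking the right-of-CL solution: T = (-13.33, -33.11).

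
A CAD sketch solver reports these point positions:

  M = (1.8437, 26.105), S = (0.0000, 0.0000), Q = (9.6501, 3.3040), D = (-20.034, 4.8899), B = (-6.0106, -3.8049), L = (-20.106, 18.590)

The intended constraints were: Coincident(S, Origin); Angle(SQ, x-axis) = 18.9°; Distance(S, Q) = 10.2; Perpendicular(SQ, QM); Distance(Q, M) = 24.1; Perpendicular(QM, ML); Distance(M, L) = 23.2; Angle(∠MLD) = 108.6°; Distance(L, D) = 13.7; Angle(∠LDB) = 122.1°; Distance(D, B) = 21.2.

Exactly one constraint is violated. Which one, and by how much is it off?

Distance(D, B) = 21.2 — off by 4.70.

S = (0.00, 0.00) ✓; SQ at 18.90° ✓; |SQ| = 10.20 ✓; ∠(SQ, QM) = 90.00° ✓; |QM| = 24.10 ✓; ∠(QM, ML) = 90.00° ✓; |ML| = 23.20 ✓; ∠MLD = 108.6° ✓; |LD| = 13.70 ✓; ∠LDB = 122.1° ✓; |DB| = 16.50 ✗.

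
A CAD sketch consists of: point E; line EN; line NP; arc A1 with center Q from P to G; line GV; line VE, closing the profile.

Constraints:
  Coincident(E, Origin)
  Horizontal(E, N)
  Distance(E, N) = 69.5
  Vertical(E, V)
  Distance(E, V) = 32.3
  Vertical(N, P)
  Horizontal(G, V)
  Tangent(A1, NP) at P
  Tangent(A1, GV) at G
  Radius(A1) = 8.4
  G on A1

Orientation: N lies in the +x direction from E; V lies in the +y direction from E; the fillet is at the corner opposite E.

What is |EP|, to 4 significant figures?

73.49

The virtual corner opposite E is at (69.50, 32.30). The tangent condition forces QP to be normal to NP and tangency of A1 to GV means the radius QG is perpendicular to GV, with radius 8.4, so the center Q sits 8.4 in from both sides at Q = (61.10, 23.90). That places the tangent points at P = (69.50, 23.90) on NP and G = (61.10, 32.30) on GV. Then |EP| = |P − E| = 73.49.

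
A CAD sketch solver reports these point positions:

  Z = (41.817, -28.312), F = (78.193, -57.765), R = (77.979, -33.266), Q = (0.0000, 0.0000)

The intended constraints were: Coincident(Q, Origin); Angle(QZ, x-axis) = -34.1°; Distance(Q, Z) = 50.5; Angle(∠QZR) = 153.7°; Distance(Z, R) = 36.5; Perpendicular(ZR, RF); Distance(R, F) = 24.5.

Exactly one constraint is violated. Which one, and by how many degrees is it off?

Perpendicular(ZR, RF) — off by 8.30°.

Q = (0.00, 0.00) ✓; QZ at -34.10° ✓; |QZ| = 50.50 ✓; ∠QZR = 153.7° ✓; |ZR| = 36.50 ✓; ∠(ZR, RF) = 81.70° ✗; |RF| = 24.50 ✓.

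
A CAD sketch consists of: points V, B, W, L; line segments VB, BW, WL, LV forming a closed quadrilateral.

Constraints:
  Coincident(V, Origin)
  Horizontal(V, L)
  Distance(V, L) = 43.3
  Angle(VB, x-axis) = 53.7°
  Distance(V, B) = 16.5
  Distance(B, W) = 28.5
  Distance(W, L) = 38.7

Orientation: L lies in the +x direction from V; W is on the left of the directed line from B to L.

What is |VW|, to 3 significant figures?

45.0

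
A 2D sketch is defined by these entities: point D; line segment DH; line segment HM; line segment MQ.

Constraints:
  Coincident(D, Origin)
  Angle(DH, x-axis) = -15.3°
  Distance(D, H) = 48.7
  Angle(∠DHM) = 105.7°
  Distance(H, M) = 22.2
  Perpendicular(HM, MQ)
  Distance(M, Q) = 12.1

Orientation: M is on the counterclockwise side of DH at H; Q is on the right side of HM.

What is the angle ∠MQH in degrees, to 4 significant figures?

61.41°

D is at the origin; DH runs at -15.3° with length 48.7, so H = 48.7·(cos -15.3°, sin -15.3°) = (46.97, -12.85). ∠DHM = 105.7°, so HM runs at -15.3° + (180° − 105.7°) = 59.00° from the x-axis; with |HM| = 22.2, M = H + 22.2·(cos 59.00°, sin 59.00°) = (58.41, 6.178). HM ⟂ MQ; with |MQ| = 12.1 on the right of HM, Q = M + 12.1·(0.8572, -0.5150) = (68.78, -0.05346). Then cos ∠MQH = QM·QH / (|QM||QH|), giving 61.41°.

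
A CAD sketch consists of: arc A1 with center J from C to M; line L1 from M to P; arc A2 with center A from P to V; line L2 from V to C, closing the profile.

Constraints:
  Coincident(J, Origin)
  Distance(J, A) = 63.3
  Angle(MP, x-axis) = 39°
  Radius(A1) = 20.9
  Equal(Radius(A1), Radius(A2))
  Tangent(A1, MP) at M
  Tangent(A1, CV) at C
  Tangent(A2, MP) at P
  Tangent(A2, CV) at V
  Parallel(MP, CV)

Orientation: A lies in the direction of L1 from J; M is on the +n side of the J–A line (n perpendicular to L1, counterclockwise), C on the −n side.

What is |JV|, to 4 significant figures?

66.66

The slot axis is L1's direction at 39.0°, so u = (cos 39.0°, sin 39.0°) = (0.7771, 0.6293) and n = (−sin 39.0°, cos 39.0°) = (-0.6293, 0.7771). J is at the origin and A lies 63.3 along u from J, so A = 63.3·u = (49.19, 39.84). Tangency of A1 to both parallel lines with radius 20.9 puts M and C at J ± 20.9·n: M = (-13.15, 16.24), C = (13.15, -16.24). Equal radii place P and V the same way about A: P = A + 20.9·n = (36.04, 56.08), V = A − 20.9·n = (62.35, 23.59). Then |JV| = |V − J| = 66.66.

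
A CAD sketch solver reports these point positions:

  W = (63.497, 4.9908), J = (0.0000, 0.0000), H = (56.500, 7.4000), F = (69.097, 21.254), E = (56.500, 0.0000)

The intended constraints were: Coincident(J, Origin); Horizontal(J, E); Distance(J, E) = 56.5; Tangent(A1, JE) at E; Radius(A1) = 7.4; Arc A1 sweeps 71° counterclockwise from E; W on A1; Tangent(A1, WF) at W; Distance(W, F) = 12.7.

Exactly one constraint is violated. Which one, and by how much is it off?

Distance(W, F) = 12.7 — off by 4.50.

J = (0.00, 0.00) ✓; J.y = 0.00, E.y = 0.00 ✓; |JE| = 56.50 ✓; ∠(HE, EJ) = 90.00° ✓; |HE| = 7.400 ✓; bearing(H→W) − bearing(H→E) = 71.00° ✓; |HW| = 7.400 ✓; ∠(HW, WF) = 90.00° ✓; |WF| = 17.20 ✗.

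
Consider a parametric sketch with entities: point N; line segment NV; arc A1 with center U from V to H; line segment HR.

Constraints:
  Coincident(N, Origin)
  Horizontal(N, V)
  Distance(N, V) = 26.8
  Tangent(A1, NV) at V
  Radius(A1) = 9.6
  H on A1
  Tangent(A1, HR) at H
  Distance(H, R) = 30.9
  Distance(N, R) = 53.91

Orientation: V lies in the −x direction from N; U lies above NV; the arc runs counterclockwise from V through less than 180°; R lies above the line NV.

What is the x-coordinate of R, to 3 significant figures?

-35.2

N is at the origin; NV is horizontal with |NV| = 26.8 and V on the −x side, so V = (-26.8, 0.00). The tangent condition forces UV to be normal to NV, so U = V + (0, 9.6) = (-26.8, 9.60). Since UH ⟂ HR (tangency), |UR| = √(9.6² + 30.9²) = 32.4 regardless of where H sits on A1. So R lies on both circle(N, 53.91) and circle(U, 32.4); the above-NV intersection is R = (-35.2, 40.9). H is the foot of the tangent from R: H = (-18.7, 14.7).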